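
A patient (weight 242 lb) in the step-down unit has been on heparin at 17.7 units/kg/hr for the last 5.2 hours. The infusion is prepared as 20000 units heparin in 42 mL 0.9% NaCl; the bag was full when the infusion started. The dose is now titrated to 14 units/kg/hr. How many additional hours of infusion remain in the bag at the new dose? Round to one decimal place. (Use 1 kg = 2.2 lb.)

Initial rate:
Weight = 242 lb ÷ 2.2 lb/kg = 110 kg
Dose = 17.7 units/kg/hr × 110 kg = 1947 units/hr
Concentration = 20000 units ÷ 42 mL = 476.1905 units/mL
Rate = 1947 units/hr ÷ 476.1905 units/mL = 4.0887 mL/hr
Volume infused so far = 4.0887 mL/hr × 5.2 hr = 21.26124 mL
Volume remaining = 42 − 21.26124 = 20.73876 mL
New rate:
Dose = 14 units/kg/hr × 110 kg = 1540 units/hr
Rate = 1540 units/hr ÷ 476.1905 units/mL = 3.234 mL/hr
Time remaining = 20.73876 mL ÷ 3.234 mL/hr = 6.412727 hr

6.4 hours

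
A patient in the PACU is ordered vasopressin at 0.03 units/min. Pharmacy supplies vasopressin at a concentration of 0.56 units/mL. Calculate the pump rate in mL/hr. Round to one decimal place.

0.03 units/min × 60 min/hr = 1.8 units/hr
Rate = 1.8 units/hr ÷ 0.56 units/mL = 3.214286 mL/hr

3.2 mL/hr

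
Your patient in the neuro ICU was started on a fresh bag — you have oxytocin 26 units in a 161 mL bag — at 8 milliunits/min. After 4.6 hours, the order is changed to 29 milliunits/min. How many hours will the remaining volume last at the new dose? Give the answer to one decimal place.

Initial rate:
8 milliunits/min × 60 min/hr = 480 milliunits/hr
Concentration = 26 units ÷ 161 mL = 0.1614907 units/mL = 161.4907 milliunits/mL
Rate = 480 milliunits/hr ÷ 161.4907 milliunits/mL = 2.972308 mL/hr
Volume infused so far = 2.972308 mL/hr × 4.6 hr = 13.67262 mL
Volume remaining = 161 − 13.67262 = 147.3274 mL
New rate:
29 milliunits/min × 60 min/hr = 1740 milliunits/hr
Rate = 1740 milliunits/hr ÷ 161.4907 milliunits/mL = 10.77462 mL/hr
Time remaining = 147.3274 mL ÷ 10.77462 mL/hr = 13.67356 hr

13.7 hours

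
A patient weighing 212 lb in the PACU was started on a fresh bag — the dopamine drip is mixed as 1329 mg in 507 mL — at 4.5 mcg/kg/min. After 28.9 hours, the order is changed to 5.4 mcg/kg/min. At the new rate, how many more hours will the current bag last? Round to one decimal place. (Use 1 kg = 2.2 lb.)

Initial rate:
Weight = 212 lb ÷ 2.2 lb/kg = 96.36364 kg
Dose = 4.5 mcg/kg/min × 96.36364 kg = 433.6364 mcg/min
433.6364 mcg/min × 60 min/hr = 26018.18 mcg/hr
Concentration = 1329 mg ÷ 507 mL = 2.621302 mg/mL = 2621.302 mcg/mL
Rate = 26018.18 mcg/hr ÷ 2621.302 mcg/mL = 9.925672 mL/hr
Volume infused so far = 9.925672 mL/hr × 28.9 hr = 286.8519 mL
Volume remaining = 507 − 286.8519 = 220.1481 mL
New rate:
Dose = 5.4 mcg/kg/min × 96.36364 kg = 520.3636 mcg/min
520.3636 mcg/min × 60 min/hr = 31221.82 mcg/hr
Rate = 31221.82 mcg/hr ÷ 2621.302 mcg/mL = 11.91081 mL/hr
Time remaining = 220.1481 mL ÷ 11.91081 mL/hr = 18.48305 hr

18.5 hours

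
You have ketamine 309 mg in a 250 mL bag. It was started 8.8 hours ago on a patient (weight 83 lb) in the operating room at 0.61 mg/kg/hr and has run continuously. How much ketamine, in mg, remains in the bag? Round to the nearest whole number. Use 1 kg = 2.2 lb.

106 mg

Weight = 83 lb ÷ 2.2 lb/kg = 37.72727 kg
Dose = 0.61 mg/kg/hr × 37.72727 kg = 23.01364 mg/hr
Concentration = 309 mg ÷ 250 mL = 1.236 mg/mL
Rate = 23.01364 mg/hr ÷ 1.236 mg/mL = 18.61945 mL/hr
Volume infused = 18.61945 mL/hr × 8.8 hr = 163.8511 mL
Volume remaining = 250 − 163.8511 = 86.14887 mL
Drug remaining = 86.14887 mL × 1.236 mg/mL = 106.48 mg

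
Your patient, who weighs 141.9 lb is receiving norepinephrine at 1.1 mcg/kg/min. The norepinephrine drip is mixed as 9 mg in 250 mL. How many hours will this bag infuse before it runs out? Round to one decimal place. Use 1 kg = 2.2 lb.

Weight = 141.9 lb ÷ 2.2 lb/kg = 64.5 kg
Dose = 1.1 mcg/kg/min × 64.5 kg = 70.95 mcg/min
70.95 mcg/min × 60 min/hr = 4257 mcg/hr
Concentration = 9 mg ÷ 250 mL = 0.036 mg/mL = 36 mcg/mL
Rate = 4257 mcg/hr ÷ 36 mcg/mL = 118.25 mL/hr
Duration = 250 mL ÷ 118.25 mL/hr = 2.114165 hr

2.1 hours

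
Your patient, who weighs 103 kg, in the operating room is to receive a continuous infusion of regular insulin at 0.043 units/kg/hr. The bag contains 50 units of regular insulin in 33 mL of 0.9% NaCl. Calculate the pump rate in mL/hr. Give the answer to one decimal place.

2.9 mL/hr

Dose = 0.043 units/kg/hr × 103 kg = 4.429 units/hr
Concentration = 50 units ÷ 33 mL = 1.515152 units/mL
Rate = 4.429 units/hr ÷ 1.515152 units/mL = 2.92314 mL/hr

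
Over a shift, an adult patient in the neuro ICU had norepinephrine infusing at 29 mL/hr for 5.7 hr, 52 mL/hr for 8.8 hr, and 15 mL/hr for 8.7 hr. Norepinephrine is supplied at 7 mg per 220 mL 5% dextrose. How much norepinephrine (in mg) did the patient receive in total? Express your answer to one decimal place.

24.0 mg

Concentration = 7 mg ÷ 220 mL = 0.03181818 mg/mL
Stage 1: 29 mL/hr × 5.7 hr = 165.3 mL → 165.3 mL × 0.03181818 mg/mL = 5.259545 mg
Stage 2: 52 mL/hr × 8.8 hr = 457.6 mL → 457.6 mL × 0.03181818 mg/mL = 14.56 mg
Stage 3: 15 mL/hr × 8.7 hr = 130.5 mL → 130.5 mL × 0.03181818 mg/mL = 4.152273 mg
Total = 5.259545 + 14.56 + 4.152273 = 23.97182 mg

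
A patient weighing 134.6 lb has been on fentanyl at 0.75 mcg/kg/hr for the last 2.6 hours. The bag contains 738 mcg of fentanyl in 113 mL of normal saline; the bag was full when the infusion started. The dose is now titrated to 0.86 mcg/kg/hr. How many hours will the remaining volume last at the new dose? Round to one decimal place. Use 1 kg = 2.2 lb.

11.8 hours

Initial rate:
Weight = 134.6 lb ÷ 2.2 lb/kg = 61.18182 kg
Dose = 0.75 mcg/kg/hr × 61.18182 kg = 45.88636 mcg/hr
Concentration = 738 mcg ÷ 113 mL = 6.530973 mcg/mL
Rate = 45.88636 mcg/hr ÷ 6.530973 mcg/mL = 7.025961 mL/hr
Volume infused so far = 7.025961 mL/hr × 2.6 hr = 18.2675 mL
Volume remaining = 113 − 18.2675 = 94.7325 mL
New rate:
Dose = 0.86 mcg/kg/hr × 61.18182 kg = 52.61636 mcg/hr
Rate = 52.61636 mcg/hr ÷ 6.530973 mcg/mL = 8.056435 mL/hr
Time remaining = 94.7325 mL ÷ 8.056435 mL/hr = 11.75861 hr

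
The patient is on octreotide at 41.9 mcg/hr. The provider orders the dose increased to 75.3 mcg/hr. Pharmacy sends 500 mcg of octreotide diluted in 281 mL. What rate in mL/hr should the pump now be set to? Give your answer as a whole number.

42 mL/hr

Concentration = 500 mcg ÷ 281 mL = 1.779359 mcg/mL
Rate = 75.3 mcg/hr ÷ 1.779359 mcg/mL = 42.3186 mL/hr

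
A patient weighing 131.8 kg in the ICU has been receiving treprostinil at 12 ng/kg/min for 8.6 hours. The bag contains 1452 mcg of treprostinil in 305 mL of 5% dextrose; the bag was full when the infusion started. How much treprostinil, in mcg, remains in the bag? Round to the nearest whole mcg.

Dose = 12 ng/kg/min × 131.8 kg = 1581.6 ng/min
1581.6 ng/min × 60 min/hr = 94896 ng/hr
Concentration = 1452 mcg ÷ 305 mL = 4.760656 mcg/mL = 4760.656 ng/mL
Rate = 94896 ng/hr ÷ 4760.656 ng/mL = 19.93339 mL/hr
Volume infused = 19.93339 mL/hr × 8.6 hr = 171.4271 mL
Volume remaining = 305 − 171.4271 = 133.5729 mL
Drug remaining = 133.5729 mL × 4760.656 ng/mL = 635894.4 ng = 635.8944 mcg

636 mcg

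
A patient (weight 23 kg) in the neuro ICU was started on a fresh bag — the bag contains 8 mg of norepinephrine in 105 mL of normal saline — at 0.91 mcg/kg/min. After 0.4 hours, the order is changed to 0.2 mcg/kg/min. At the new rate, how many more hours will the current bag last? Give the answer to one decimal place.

Initial rate:
Dose = 0.91 mcg/kg/min × 23 kg = 20.93 mcg/min
20.93 mcg/min × 60 min/hr = 1255.8 mcg/hr
Concentration = 8 mg ÷ 105 mL = 0.07619048 mg/mL = 76.19048 mcg/mL
Rate = 1255.8 mcg/hr ÷ 76.19048 mcg/mL = 16.48238 mL/hr
Volume infused so far = 16.48238 mL/hr × 0.4 hr = 6.59295 mL
Volume remaining = 105 − 6.59295 = 98.40705 mL
New rate:
Dose = 0.2 mcg/kg/min × 23 kg = 4.6 mcg/min
4.6 mcg/min × 60 min/hr = 276 mcg/hr
Rate = 276 mcg/hr ÷ 76.19048 mcg/mL = 3.6225 mL/hr
Time remaining = 98.40705 mL ÷ 3.6225 mL/hr = 27.16551 hr

27.2 hours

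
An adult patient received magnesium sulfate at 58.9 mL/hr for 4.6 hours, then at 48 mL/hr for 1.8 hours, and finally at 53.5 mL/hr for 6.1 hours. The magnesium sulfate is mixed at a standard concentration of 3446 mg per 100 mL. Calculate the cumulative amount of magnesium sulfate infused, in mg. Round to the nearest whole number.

Concentration = 3446 mg ÷ 100 mL = 34.46 mg/mL
Stage 1: 58.9 mL/hr × 4.6 hr = 270.94 mL → 270.94 mL × 34.46 mg/mL = 9336.592 mg
Stage 2: 48 mL/hr × 1.8 hr = 86.4 mL → 86.4 mL × 34.46 mg/mL = 2977.344 mg
Stage 3: 53.5 mL/hr × 6.1 hr = 326.35 mL → 326.35 mL × 34.46 mg/mL = 11246.02 mg
Total = 9336.592 + 2977.344 + 11246.02 = 23559.96 mg

23560 mg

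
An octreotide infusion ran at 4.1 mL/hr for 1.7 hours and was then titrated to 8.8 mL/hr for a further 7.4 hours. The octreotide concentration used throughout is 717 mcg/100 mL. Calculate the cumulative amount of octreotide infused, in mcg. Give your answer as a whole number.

517 mcg

Concentration = 717 mcg ÷ 100 mL = 7.17 mcg/mL
Stage 1: 4.1 mL/hr × 1.7 hr = 6.97 mL → 6.97 mL × 7.17 mcg/mL = 49.9749 mcg
Stage 2: 8.8 mL/hr × 7.4 hr = 65.12 mL → 65.12 mL × 7.17 mcg/mL = 466.9104 mcg
Total = 49.9749 + 466.9104 = 516.8853 mcg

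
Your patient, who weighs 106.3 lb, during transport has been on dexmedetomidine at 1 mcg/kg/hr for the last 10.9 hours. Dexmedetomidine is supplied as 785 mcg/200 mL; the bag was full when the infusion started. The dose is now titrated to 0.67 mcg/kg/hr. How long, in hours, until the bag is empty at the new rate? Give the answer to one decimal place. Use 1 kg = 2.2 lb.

Initial rate:
Weight = 106.3 lb ÷ 2.2 lb/kg = 48.31818 kg
Dose = 1 mcg/kg/hr × 48.31818 kg = 48.31818 mcg/hr
Concentration = 785 mcg ÷ 200 mL = 3.925 mcg/mL
Rate = 48.31818 mcg/hr ÷ 3.925 mcg/mL = 12.31036 mL/hr
Volume infused so far = 12.31036 mL/hr × 10.9 hr = 134.183 mL
Volume remaining = 200 − 134.183 = 65.81702 mL
New rate:
Dose = 0.67 mcg/kg/hr × 48.31818 kg = 32.37318 mcg/hr
Rate = 32.37318 mcg/hr ÷ 3.925 mcg/mL = 8.247944 mL/hr
Time remaining = 65.81702 mL ÷ 8.247944 mL/hr = 7.979809 hr

8.0 hours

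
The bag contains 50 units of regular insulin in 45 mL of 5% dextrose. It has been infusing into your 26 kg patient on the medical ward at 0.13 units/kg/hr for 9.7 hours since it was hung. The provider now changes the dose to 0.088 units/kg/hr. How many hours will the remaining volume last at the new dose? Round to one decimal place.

7.5 hours

Initial rate:
Dose = 0.13 units/kg/hr × 26 kg = 3.38 units/hr
Concentration = 50 units ÷ 45 mL = 1.111111 units/mL
Rate = 3.38 units/hr ÷ 1.111111 units/mL = 3.042 mL/hr
Volume infused so far = 3.042 mL/hr × 9.7 hr = 29.5074 mL
Volume remaining = 45 − 29.5074 = 15.4926 mL
New rate:
Dose = 0.088 units/kg/hr × 26 kg = 2.288 units/hr
Rate = 2.288 units/hr ÷ 1.111111 units/mL = 2.0592 mL/hr
Time remaining = 15.4926 mL ÷ 2.0592 mL/hr = 7.523601 hr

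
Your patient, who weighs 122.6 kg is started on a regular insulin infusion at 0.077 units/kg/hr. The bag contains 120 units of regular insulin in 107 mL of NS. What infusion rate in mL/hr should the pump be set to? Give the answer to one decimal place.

8.4 mL/hr

Dose = 0.077 units/kg/hr × 122.6 kg = 9.4402 units/hr
Concentration = 120 units ÷ 107 mL = 1.121495 units/mL
Rate = 9.4402 units/hr ÷ 1.121495 units/mL = 8.417512 mL/hr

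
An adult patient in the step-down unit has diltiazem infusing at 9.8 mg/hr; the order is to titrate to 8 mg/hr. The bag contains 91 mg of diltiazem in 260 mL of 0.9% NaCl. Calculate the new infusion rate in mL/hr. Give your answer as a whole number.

Concentration = 91 mg ÷ 260 mL = 0.35 mg/mL
Rate = 8 mg/hr ÷ 0.35 mg/mL = 22.85714 mL/hr

23 mL/hr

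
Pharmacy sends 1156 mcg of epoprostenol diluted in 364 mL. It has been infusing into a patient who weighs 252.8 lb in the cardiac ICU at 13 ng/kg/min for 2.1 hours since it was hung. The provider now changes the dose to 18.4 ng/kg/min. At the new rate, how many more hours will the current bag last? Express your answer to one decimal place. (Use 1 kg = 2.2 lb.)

Initial rate:
Weight = 252.8 lb ÷ 2.2 lb/kg = 114.9091 kg
Dose = 13 ng/kg/min × 114.9091 kg = 1493.818 ng/min
1493.818 ng/min × 60 min/hr = 89629.09 ng/hr
Concentration = 1156 mcg ÷ 364 mL = 3.175824 mcg/mL = 3175.824 ng/mL
Rate = 89629.09 ng/hr ÷ 3175.824 ng/mL = 28.22231 mL/hr
Volume infused so far = 28.22231 mL/hr × 2.1 hr = 59.26685 mL
Volume remaining = 364 − 59.26685 = 304.7332 mL
New rate:
Dose = 18.4 ng/kg/min × 114.9091 kg = 2114.327 ng/min
2114.327 ng/min × 60 min/hr = 126859.6 ng/hr
Rate = 126859.6 ng/hr ÷ 3175.824 ng/mL = 39.94542 mL/hr
Time remaining = 304.7332 mL ÷ 39.94542 mL/hr = 7.628738 hr

7.6 hours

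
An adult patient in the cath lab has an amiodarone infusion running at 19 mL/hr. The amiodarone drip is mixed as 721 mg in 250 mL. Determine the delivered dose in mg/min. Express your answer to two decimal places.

0.91 mg/min

Concentration = 721 mg ÷ 250 mL = 2.884 mg/mL
Drug rate = 19 mL/hr × 2.884 mg/mL = 54.796 mg/hr
54.796 mg/hr ÷ 60 min/hr = 0.9132667 mg/min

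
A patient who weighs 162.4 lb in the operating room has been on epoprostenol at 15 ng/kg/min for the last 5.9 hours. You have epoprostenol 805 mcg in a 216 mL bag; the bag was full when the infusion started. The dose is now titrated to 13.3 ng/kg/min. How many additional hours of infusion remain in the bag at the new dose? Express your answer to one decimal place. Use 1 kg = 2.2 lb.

7.0 hours

Initial rate:
Weight = 162.4 lb ÷ 2.2 lb/kg = 73.81818 kg
Dose = 15 ng/kg/min × 73.81818 kg = 1107.273 ng/min
1107.273 ng/min × 60 min/hr = 66436.36 ng/hr
Concentration = 805 mcg ÷ 216 mL = 3.726852 mcg/mL = 3726.852 ng/mL
Rate = 66436.36 ng/hr ÷ 3726.852 ng/mL = 17.8264 mL/hr
Volume infused so far = 17.8264 mL/hr × 5.9 hr = 105.1758 mL
Volume remaining = 216 − 105.1758 = 110.8242 mL
New rate:
Dose = 13.3 ng/kg/min × 73.81818 kg = 981.7818 ng/min
981.7818 ng/min × 60 min/hr = 58906.91 ng/hr
Rate = 58906.91 ng/hr ÷ 3726.852 ng/mL = 15.80608 mL/hr
Time remaining = 110.8242 mL ÷ 15.80608 mL/hr = 7.011494 hr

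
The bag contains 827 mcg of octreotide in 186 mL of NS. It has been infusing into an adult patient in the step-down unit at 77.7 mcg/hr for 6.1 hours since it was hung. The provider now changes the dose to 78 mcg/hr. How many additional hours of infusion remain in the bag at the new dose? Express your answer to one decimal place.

Initial rate:
Concentration = 827 mcg ÷ 186 mL = 4.446237 mcg/mL
Rate = 77.7 mcg/hr ÷ 4.446237 mcg/mL = 17.47545 mL/hr
Volume infused so far = 17.47545 mL/hr × 6.1 hr = 106.6003 mL
Volume remaining = 186 − 106.6003 = 79.39973 mL
New rate:
Rate = 78 mcg/hr ÷ 4.446237 mcg/mL = 17.54293 mL/hr
Time remaining = 79.39973 mL ÷ 17.54293 mL/hr = 4.526026 hr

4.5 hours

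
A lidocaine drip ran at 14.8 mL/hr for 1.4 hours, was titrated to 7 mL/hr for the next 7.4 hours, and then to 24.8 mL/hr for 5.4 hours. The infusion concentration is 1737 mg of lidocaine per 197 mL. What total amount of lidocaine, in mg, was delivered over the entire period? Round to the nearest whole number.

1820 mg

Concentration = 1737 mg ÷ 197 mL = 8.817259 mg/mL
Stage 1: 14.8 mL/hr × 1.4 hr = 20.72 mL → 20.72 mL × 8.817259 mg/mL = 182.6936 mg
Stage 2: 7 mL/hr × 7.4 hr = 51.8 mL → 51.8 mL × 8.817259 mg/mL = 456.734 mg
Stage 3: 24.8 mL/hr × 5.4 hr = 133.92 mL → 133.92 mL × 8.817259 mg/mL = 1180.807 mg
Total = 182.6936 + 456.734 + 1180.807 = 1820.235 mg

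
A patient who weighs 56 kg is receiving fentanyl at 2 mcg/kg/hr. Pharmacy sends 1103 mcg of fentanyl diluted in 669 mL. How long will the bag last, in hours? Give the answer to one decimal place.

Dose = 2 mcg/kg/hr × 56 kg = 112 mcg/hr
Concentration = 1103 mcg ÷ 669 mL = 1.648729 mcg/mL
Rate = 112 mcg/hr ÷ 1.648729 mcg/mL = 67.9311 mL/hr
Duration = 669 mL ÷ 67.9311 mL/hr = 9.848214 hr

9.8 hours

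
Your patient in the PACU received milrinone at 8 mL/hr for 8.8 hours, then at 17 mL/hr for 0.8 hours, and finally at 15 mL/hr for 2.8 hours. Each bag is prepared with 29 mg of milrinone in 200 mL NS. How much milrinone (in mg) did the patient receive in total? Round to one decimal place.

18.3 mg

Concentration = 29 mg ÷ 200 mL = 0.145 mg/mL
Stage 1: 8 mL/hr × 8.8 hr = 70.4 mL → 70.4 mL × 0.145 mg/mL = 10.208 mg
Stage 2: 17 mL/hr × 0.8 hr = 13.6 mL → 13.6 mL × 0.145 mg/mL = 1.972 mg
Stage 3: 15 mL/hr × 2.8 hr = 42 mL → 42 mL × 0.145 mg/mL = 6.09 mg
Total = 10.208 + 1.972 + 6.09 = 18.27 mg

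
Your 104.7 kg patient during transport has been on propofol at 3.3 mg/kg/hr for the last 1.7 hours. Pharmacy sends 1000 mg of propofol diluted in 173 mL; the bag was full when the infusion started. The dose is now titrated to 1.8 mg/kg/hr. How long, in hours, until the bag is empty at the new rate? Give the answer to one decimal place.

2.2 hours

Initial rate:
Dose = 3.3 mg/kg/hr × 104.7 kg = 345.51 mg/hr
Concentration = 1000 mg ÷ 173 mL = 5.780347 mg/mL
Rate = 345.51 mg/hr ÷ 5.780347 mg/mL = 59.77323 mL/hr
Volume infused so far = 59.77323 mL/hr × 1.7 hr = 101.6145 mL
Volume remaining = 173 − 101.6145 = 71.38551 mL
New rate:
Dose = 1.8 mg/kg/hr × 104.7 kg = 188.46 mg/hr
Rate = 188.46 mg/hr ÷ 5.780347 mg/mL = 32.60358 mL/hr
Time remaining = 71.38551 mL ÷ 32.60358 mL/hr = 2.189499 hr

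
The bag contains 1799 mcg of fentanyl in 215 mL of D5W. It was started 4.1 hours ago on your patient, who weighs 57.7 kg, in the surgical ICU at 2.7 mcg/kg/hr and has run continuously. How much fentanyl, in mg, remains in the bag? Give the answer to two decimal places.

1.16 mg

Dose = 2.7 mcg/kg/hr × 57.7 kg = 155.79 mcg/hr
Concentration = 1799 mcg ÷ 215 mL = 8.367442 mcg/mL
Rate = 155.79 mcg/hr ÷ 8.367442 mcg/mL = 18.61859 mL/hr
Volume infused = 18.61859 mL/hr × 4.1 hr = 76.33623 mL
Volume remaining = 215 − 76.33623 = 138.6638 mL
Drug remaining = 138.6638 mL × 8.367442 mcg/mL = 1160.261 mcg = 1.160261 mg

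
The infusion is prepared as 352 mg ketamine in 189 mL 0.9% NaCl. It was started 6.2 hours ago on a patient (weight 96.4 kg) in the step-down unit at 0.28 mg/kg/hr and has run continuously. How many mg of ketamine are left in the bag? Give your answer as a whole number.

Dose = 0.28 mg/kg/hr × 96.4 kg = 26.992 mg/hr
Concentration = 352 mg ÷ 189 mL = 1.862434 mg/mL
Rate = 26.992 mg/hr ÷ 1.862434 mg/mL = 14.49286 mL/hr
Volume infused = 14.49286 mL/hr × 6.2 hr = 89.85575 mL
Volume remaining = 189 − 89.85575 = 99.14425 mL
Drug remaining = 99.14425 mL × 1.862434 mg/mL = 184.6496 mg

185 mg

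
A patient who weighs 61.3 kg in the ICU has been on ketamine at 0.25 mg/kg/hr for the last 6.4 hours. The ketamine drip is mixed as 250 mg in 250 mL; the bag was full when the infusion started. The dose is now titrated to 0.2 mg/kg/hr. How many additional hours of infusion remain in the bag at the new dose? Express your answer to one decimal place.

12.4 hours

Initial rate:
Dose = 0.25 mg/kg/hr × 61.3 kg = 15.325 mg/hr
Concentration = 250 mg ÷ 250 mL = 1 mg/mL
Rate = 15.325 mg/hr ÷ 1 mg/mL = 15.325 mL/hr
Volume infused so far = 15.325 mL/hr × 6.4 hr = 98.08 mL
Volume remaining = 250 − 98.08 = 151.92 mL
New rate:
Dose = 0.2 mg/kg/hr × 61.3 kg = 12.26 mg/hr
Rate = 12.26 mg/hr ÷ 1 mg/mL = 12.26 mL/hr
Time remaining = 151.92 mL ÷ 12.26 mL/hr = 12.39152 hr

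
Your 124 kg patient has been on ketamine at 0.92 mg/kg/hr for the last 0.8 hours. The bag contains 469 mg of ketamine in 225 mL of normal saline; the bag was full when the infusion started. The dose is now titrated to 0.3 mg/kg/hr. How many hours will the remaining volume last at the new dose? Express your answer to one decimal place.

Initial rate:
Dose = 0.92 mg/kg/hr × 124 kg = 114.08 mg/hr
Concentration = 469 mg ÷ 225 mL = 2.084444 mg/mL
Rate = 114.08 mg/hr ÷ 2.084444 mg/mL = 54.72921 mL/hr
Volume infused so far = 54.72921 mL/hr × 0.8 hr = 43.78337 mL
Volume remaining = 225 − 43.78337 = 181.2166 mL
New rate:
Dose = 0.3 mg/kg/hr × 124 kg = 37.2 mg/hr
Rate = 37.2 mg/hr ÷ 2.084444 mg/mL = 17.84648 mL/hr
Time remaining = 181.2166 mL ÷ 17.84648 mL/hr = 10.15419 hr

10.2 hours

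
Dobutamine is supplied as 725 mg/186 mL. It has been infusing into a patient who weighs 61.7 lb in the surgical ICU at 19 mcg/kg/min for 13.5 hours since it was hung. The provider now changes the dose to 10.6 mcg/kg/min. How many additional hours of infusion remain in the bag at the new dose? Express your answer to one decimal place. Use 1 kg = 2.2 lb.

Initial rate:
Weight = 61.7 lb ÷ 2.2 lb/kg = 28.04545 kg
Dose = 19 mcg/kg/min × 28.04545 kg = 532.8636 mcg/min
532.8636 mcg/min × 60 min/hr = 31971.82 mcg/hr
Concentration = 725 mg ÷ 186 mL = 3.897849 mg/mL = 3897.849 mcg/mL
Rate = 31971.82 mcg/hr ÷ 3897.849 mcg/mL = 8.202425 mL/hr
Volume infused so far = 8.202425 mL/hr × 13.5 hr = 110.7327 mL
Volume remaining = 186 − 110.7327 = 75.26726 mL
New rate:
Dose = 10.6 mcg/kg/min × 28.04545 kg = 297.2818 mcg/min
297.2818 mcg/min × 60 min/hr = 17836.91 mcg/hr
Rate = 17836.91 mcg/hr ÷ 3897.849 mcg/mL = 4.57609 mL/hr
Time remaining = 75.26726 mL ÷ 4.57609 mL/hr = 16.44794 hr

16.4 hours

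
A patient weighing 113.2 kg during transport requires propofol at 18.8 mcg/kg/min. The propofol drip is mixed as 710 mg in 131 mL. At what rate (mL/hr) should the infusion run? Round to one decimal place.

Dose = 18.8 mcg/kg/min × 113.2 kg = 2128.16 mcg/min
2128.16 mcg/min × 60 min/hr = 127689.6 mcg/hr
Concentration = 710 mg ÷ 131 mL = 5.419847 mg/mL = 5419.847 mcg/mL
Rate = 127689.6 mcg/hr ÷ 5419.847 mcg/mL = 23.55963 mL/hr

23.6 mL/hr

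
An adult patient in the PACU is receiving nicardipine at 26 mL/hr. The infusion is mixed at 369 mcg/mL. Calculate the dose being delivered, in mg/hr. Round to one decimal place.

9.6 mg/hr

Concentration = 369 mcg/mL = 0.369 mg/mL
Drug rate = 26 mL/hr × 0.369 mg/mL = 9.594 mg/hr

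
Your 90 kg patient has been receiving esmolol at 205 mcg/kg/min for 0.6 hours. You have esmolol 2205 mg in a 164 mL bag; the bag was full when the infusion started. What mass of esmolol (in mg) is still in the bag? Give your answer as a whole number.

1541 mg

Dose = 205 mcg/kg/min × 90 kg = 18450 mcg/min
18450 mcg/min × 60 min/hr = 1107000 mcg/hr
Concentration = 2205 mg ÷ 164 mL = 13.44512 mg/mL = 13445.12 mcg/mL
Rate = 1107000 mcg/hr ÷ 13445.12 mcg/mL = 82.33469 mL/hr
Volume infused = 82.33469 mL/hr × 0.6 hr = 49.40082 mL
Volume remaining = 164 − 49.40082 = 114.5992 mL
Drug remaining = 114.5992 mL × 13445.12 mcg/mL = 1540800 mcg = 1540.8 mg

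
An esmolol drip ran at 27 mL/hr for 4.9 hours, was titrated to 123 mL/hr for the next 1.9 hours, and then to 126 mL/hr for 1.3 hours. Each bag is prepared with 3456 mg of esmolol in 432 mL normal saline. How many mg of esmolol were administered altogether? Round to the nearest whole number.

Concentration = 3456 mg ÷ 432 mL = 8 mg/mL
Stage 1: 27 mL/hr × 4.9 hr = 132.3 mL → 132.3 mL × 8 mg/mL = 1058.4 mg
Stage 2: 123 mL/hr × 1.9 hr = 233.7 mL → 233.7 mL × 8 mg/mL = 1869.6 mg
Stage 3: 126 mL/hr × 1.3 hr = 163.8 mL → 163.8 mL × 8 mg/mL = 1310.4 mg
Total = 1058.4 + 1869.6 + 1310.4 = 4238.4 mg

4238 mg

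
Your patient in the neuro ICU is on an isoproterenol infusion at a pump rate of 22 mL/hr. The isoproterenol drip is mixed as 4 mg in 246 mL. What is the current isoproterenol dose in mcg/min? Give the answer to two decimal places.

5.96 mcg/min

Concentration = 4 mg ÷ 246 mL = 0.01626016 mg/mL = 16.26016 mcg/mL
Drug rate = 22 mL/hr × 16.26016 mcg/mL = 357.7236 mcg/hr
357.7236 mcg/hr ÷ 60 min/hr = 5.96206 mcg/min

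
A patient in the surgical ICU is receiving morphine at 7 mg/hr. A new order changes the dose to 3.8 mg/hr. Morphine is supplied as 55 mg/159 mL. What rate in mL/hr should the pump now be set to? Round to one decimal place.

11.0 mL/hr

Concentration = 55 mg ÷ 159 mL = 0.3459119 mg/mL
Rate = 3.8 mg/hr ÷ 0.3459119 mg/mL = 10.98545 mL/hr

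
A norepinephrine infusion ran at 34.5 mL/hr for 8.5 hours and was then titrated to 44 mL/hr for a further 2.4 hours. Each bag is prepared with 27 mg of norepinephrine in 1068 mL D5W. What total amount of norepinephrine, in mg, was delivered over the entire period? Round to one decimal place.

10.1 mg

Concentration = 27 mg ÷ 1068 mL = 0.0252809 mg/mL
Stage 1: 34.5 mL/hr × 8.5 hr = 293.25 mL → 293.25 mL × 0.0252809 mg/mL = 7.413624 mg
Stage 2: 44 mL/hr × 2.4 hr = 105.6 mL → 105.6 mL × 0.0252809 mg/mL = 2.669663 mg
Total = 7.413624 + 2.669663 = 10.08329 mg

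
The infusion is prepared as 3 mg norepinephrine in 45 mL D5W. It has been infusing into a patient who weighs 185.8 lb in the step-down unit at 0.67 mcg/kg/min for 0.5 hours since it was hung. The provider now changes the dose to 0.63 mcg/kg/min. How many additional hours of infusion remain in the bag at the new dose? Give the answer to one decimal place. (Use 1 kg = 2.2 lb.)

Initial rate:
Weight = 185.8 lb ÷ 2.2 lb/kg = 84.45455 kg
Dose = 0.67 mcg/kg/min × 84.45455 kg = 56.58455 mcg/min
56.58455 mcg/min × 60 min/hr = 3395.073 mcg/hr
Concentration = 3 mg ÷ 45 mL = 0.06666667 mg/mL = 66.66667 mcg/mL
Rate = 3395.073 mcg/hr ÷ 66.66667 mcg/mL = 50.92609 mL/hr
Volume infused so far = 50.92609 mL/hr × 0.5 hr = 25.46305 mL
Volume remaining = 45 − 25.46305 = 19.53695 mL
New rate:
Dose = 0.63 mcg/kg/min × 84.45455 kg = 53.20636 mcg/min
53.20636 mcg/min × 60 min/hr = 3192.382 mcg/hr
Rate = 3192.382 mcg/hr ÷ 66.66667 mcg/mL = 47.88573 mL/hr
Time remaining = 19.53695 mL ÷ 47.88573 mL/hr = 0.4079912 hr

0.4 hours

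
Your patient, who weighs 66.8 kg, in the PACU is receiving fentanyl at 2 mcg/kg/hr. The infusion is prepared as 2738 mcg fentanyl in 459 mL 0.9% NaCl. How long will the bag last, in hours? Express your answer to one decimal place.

Dose = 2 mcg/kg/hr × 66.8 kg = 133.6 mcg/hr
Concentration = 2738 mcg ÷ 459 mL = 5.965142 mcg/mL
Rate = 133.6 mcg/hr ÷ 5.965142 mcg/mL = 22.39679 mL/hr
Duration = 459 mL ÷ 22.39679 mL/hr = 20.49401 hr

20.5 hours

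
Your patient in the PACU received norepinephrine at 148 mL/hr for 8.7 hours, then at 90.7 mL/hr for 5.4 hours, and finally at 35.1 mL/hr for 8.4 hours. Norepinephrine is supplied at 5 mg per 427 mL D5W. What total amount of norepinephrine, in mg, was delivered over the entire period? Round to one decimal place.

Concentration = 5 mg ÷ 427 mL = 0.0117096 mg/mL
Stage 1: 148 mL/hr × 8.7 hr = 1287.6 mL → 1287.6 mL × 0.0117096 mg/mL = 15.07728 mg
Stage 2: 90.7 mL/hr × 5.4 hr = 489.78 mL → 489.78 mL × 0.0117096 mg/mL = 5.735129 mg
Stage 3: 35.1 mL/hr × 8.4 hr = 294.84 mL → 294.84 mL × 0.0117096 mg/mL = 3.452459 mg
Total = 15.07728 + 5.735129 + 3.452459 = 24.26487 mg

24.3 mg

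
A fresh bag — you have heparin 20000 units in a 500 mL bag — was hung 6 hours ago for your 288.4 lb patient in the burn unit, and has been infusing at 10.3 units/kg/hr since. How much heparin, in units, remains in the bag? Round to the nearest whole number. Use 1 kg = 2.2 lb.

Weight = 288.4 lb ÷ 2.2 lb/kg = 131.0909 kg
Dose = 10.3 units/kg/hr × 131.0909 kg = 1350.236 units/hr
Concentration = 20000 units ÷ 500 mL = 40 units/mL
Rate = 1350.236 units/hr ÷ 40 units/mL = 33.75591 mL/hr
Volume infused = 33.75591 mL/hr × 6 hr = 202.5355 mL
Volume remaining = 500 − 202.5355 = 297.4645 mL
Drug remaining = 297.4645 mL × 40 units/mL = 11898.58 units

11899 units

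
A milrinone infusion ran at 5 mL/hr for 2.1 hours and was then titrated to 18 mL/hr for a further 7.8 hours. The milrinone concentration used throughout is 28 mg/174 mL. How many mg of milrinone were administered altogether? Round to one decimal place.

24.3 mg

Concentration = 28 mg ÷ 174 mL = 0.1609195 mg/mL
Stage 1: 5 mL/hr × 2.1 hr = 10.5 mL → 10.5 mL × 0.1609195 mg/mL = 1.689655 mg
Stage 2: 18 mL/hr × 7.8 hr = 140.4 mL → 140.4 mL × 0.1609195 mg/mL = 22.5931 mg
Total = 1.689655 + 22.5931 = 24.28276 mg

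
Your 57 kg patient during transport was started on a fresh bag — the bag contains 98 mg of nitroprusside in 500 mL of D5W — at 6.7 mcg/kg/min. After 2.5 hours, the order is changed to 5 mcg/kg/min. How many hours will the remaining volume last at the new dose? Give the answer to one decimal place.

Initial rate:
Dose = 6.7 mcg/kg/min × 57 kg = 381.9 mcg/min
381.9 mcg/min × 60 min/hr = 22914 mcg/hr
Concentration = 98 mg ÷ 500 mL = 0.196 mg/mL = 196 mcg/mL
Rate = 22914 mcg/hr ÷ 196 mcg/mL = 116.9082 mL/hr
Volume infused so far = 116.9082 mL/hr × 2.5 hr = 292.2704 mL
Volume remaining = 500 − 292.2704 = 207.7296 mL
New rate:
Dose = 5 mcg/kg/min × 57 kg = 285 mcg/min
285 mcg/min × 60 min/hr = 17100 mcg/hr
Rate = 17100 mcg/hr ÷ 196 mcg/mL = 87.2449 mL/hr
Time remaining = 207.7296 mL ÷ 87.2449 mL/hr = 2.380994 hr

2.4 hours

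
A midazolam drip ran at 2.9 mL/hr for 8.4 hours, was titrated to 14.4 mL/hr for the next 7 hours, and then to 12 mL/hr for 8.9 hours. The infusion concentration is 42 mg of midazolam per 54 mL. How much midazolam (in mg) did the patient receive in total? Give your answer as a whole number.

180 mg

Concentration = 42 mg ÷ 54 mL = 0.7777778 mg/mL
Stage 1: 2.9 mL/hr × 8.4 hr = 24.36 mL → 24.36 mL × 0.7777778 mg/mL = 18.94667 mg
Stage 2: 14.4 mL/hr × 7 hr = 100.8 mL → 100.8 mL × 0.7777778 mg/mL = 78.4 mg
Stage 3: 12 mL/hr × 8.9 hr = 106.8 mL → 106.8 mL × 0.7777778 mg/mL = 83.06667 mg
Total = 18.94667 + 78.4 + 83.06667 = 180.4133 mg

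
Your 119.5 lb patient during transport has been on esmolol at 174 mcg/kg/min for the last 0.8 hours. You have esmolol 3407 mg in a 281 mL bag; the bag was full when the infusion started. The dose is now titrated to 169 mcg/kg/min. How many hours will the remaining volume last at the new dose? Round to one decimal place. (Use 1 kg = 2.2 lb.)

Initial rate:
Weight = 119.5 lb ÷ 2.2 lb/kg = 54.31818 kg
Dose = 174 mcg/kg/min × 54.31818 kg = 9451.364 mcg/min
9451.364 mcg/min × 60 min/hr = 567081.8 mcg/hr
Concentration = 3407 mg ÷ 281 mL = 12.12456 mg/mL = 12124.56 mcg/mL
Rate = 567081.8 mcg/hr ÷ 12124.56 mcg/mL = 46.77135 mL/hr
Volume infused so far = 46.77135 mL/hr × 0.8 hr = 37.41708 mL
Volume remaining = 281 − 37.41708 = 243.5829 mL
New rate:
Dose = 169 mcg/kg/min × 54.31818 kg = 9179.773 mcg/min
9179.773 mcg/min × 60 min/hr = 550786.4 mcg/hr
Rate = 550786.4 mcg/hr ÷ 12124.56 mcg/mL = 45.42735 mL/hr
Time remaining = 243.5829 mL ÷ 45.42735 mL/hr = 5.362033 hr

5.4 hours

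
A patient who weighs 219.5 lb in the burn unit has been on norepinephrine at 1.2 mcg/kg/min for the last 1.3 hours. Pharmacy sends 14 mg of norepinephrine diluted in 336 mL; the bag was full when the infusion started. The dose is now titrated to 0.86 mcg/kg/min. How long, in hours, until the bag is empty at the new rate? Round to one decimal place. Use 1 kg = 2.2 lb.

0.9 hours

Initial rate:
Weight = 219.5 lb ÷ 2.2 lb/kg = 99.77273 kg
Dose = 1.2 mcg/kg/min × 99.77273 kg = 119.7273 mcg/min
119.7273 mcg/min × 60 min/hr = 7183.636 mcg/hr
Concentration = 14 mg ÷ 336 mL = 0.04166667 mg/mL = 41.66667 mcg/mL
Rate = 7183.636 mcg/hr ÷ 41.66667 mcg/mL = 172.4073 mL/hr
Volume infused so far = 172.4073 mL/hr × 1.3 hr = 224.1295 mL
Volume remaining = 336 − 224.1295 = 111.8705 mL
New rate:
Dose = 0.86 mcg/kg/min × 99.77273 kg = 85.80455 mcg/min
85.80455 mcg/min × 60 min/hr = 5148.273 mcg/hr
Rate = 5148.273 mcg/hr ÷ 41.66667 mcg/mL = 123.5585 mL/hr
Time remaining = 111.8705 mL ÷ 123.5585 mL/hr = 0.9054052 hr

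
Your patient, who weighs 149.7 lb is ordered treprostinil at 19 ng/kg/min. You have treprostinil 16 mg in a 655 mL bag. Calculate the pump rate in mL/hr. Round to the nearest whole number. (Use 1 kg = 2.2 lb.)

Weight = 149.7 lb ÷ 2.2 lb/kg = 68.04545 kg
Dose = 19 ng/kg/min × 68.04545 kg = 1292.864 ng/min
1292.864 ng/min × 60 min/hr = 77571.82 ng/hr
Concentration = 16 mg ÷ 655 mL = 0.02442748 mg/mL = 24427.48 ng/mL
Rate = 77571.82 ng/hr ÷ 24427.48 ng/mL = 3.175596 mL/hr

3 mL/hr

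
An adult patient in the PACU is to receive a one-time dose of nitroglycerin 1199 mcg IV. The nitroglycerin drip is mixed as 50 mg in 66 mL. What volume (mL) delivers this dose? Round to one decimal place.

1.6 mL

Concentration = 50 mg ÷ 66 mL = 0.7575758 mg/mL = 757.5758 mcg/mL
Volume = 1199 mcg ÷ 757.5758 mcg/mL = 1.58268 mL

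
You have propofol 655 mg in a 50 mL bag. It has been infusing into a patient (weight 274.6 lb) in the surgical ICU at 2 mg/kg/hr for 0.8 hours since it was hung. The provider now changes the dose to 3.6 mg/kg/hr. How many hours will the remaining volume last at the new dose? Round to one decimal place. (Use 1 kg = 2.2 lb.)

Initial rate:
Weight = 274.6 lb ÷ 2.2 lb/kg = 124.8182 kg
Dose = 2 mg/kg/hr × 124.8182 kg = 249.6364 mg/hr
Concentration = 655 mg ÷ 50 mL = 13.1 mg/mL
Rate = 249.6364 mg/hr ÷ 13.1 mg/mL = 19.05621 mL/hr
Volume infused so far = 19.05621 mL/hr × 0.8 hr = 15.24497 mL
Volume remaining = 50 − 15.24497 = 34.75503 mL
New rate:
Dose = 3.6 mg/kg/hr × 124.8182 kg = 449.3455 mg/hr
Rate = 449.3455 mg/hr ÷ 13.1 mg/mL = 34.30118 mL/hr
Time remaining = 34.75503 mL ÷ 34.30118 mL/hr = 1.013231 hr

1.0 hours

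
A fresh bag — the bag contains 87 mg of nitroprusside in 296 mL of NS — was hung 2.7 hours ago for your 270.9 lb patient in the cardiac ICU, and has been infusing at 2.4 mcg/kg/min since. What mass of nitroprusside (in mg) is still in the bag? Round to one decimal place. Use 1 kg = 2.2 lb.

39.1 mg

Weight = 270.9 lb ÷ 2.2 lb/kg = 123.1364 kg
Dose = 2.4 mcg/kg/min × 123.1364 kg = 295.5273 mcg/min
295.5273 mcg/min × 60 min/hr = 17731.64 mcg/hr
Concentration = 87 mg ÷ 296 mL = 0.2939189 mg/mL = 293.9189 mcg/mL
Rate = 17731.64 mcg/hr ÷ 293.9189 mcg/mL = 60.32833 mL/hr
Volume infused = 60.32833 mL/hr × 2.7 hr = 162.8865 mL
Volume remaining = 296 − 162.8865 = 133.1135 mL
Drug remaining = 133.1135 mL × 293.9189 mcg/mL = 39124.58 mcg = 39.12458 mg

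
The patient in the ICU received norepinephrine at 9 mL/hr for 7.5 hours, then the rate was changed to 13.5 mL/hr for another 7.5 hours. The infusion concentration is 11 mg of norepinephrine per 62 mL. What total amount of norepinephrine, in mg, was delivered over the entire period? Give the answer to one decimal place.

29.9 mg

Concentration = 11 mg ÷ 62 mL = 0.1774194 mg/mL
Stage 1: 9 mL/hr × 7.5 hr = 67.5 mL → 67.5 mL × 0.1774194 mg/mL = 11.97581 mg
Stage 2: 13.5 mL/hr × 7.5 hr = 101.25 mL → 101.25 mL × 0.1774194 mg/mL = 17.96371 mg
Total = 11.97581 + 17.96371 = 29.93952 mg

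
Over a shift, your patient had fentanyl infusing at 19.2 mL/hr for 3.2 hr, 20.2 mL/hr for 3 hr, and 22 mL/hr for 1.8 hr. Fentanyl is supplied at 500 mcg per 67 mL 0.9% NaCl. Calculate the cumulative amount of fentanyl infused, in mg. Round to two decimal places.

1.21 mg

Concentration = 500 mcg ÷ 67 mL = 7.462687 mcg/mL
Stage 1: 19.2 mL/hr × 3.2 hr = 61.44 mL → 61.44 mL × 7.462687 mcg/mL = 458.5075 mcg
Stage 2: 20.2 mL/hr × 3 hr = 60.6 mL → 60.6 mL × 7.462687 mcg/mL = 452.2388 mcg
Stage 3: 22 mL/hr × 1.8 hr = 39.6 mL → 39.6 mL × 7.462687 mcg/mL = 295.5224 mcg
Total = 458.5075 + 452.2388 + 295.5224 = 1206.269 mcg = 1.206269 mg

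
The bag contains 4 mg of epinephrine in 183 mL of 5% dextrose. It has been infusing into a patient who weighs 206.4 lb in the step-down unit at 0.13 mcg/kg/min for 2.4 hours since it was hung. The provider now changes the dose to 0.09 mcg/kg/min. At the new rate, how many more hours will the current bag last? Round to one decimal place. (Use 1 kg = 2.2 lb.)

Initial rate:
Weight = 206.4 lb ÷ 2.2 lb/kg = 93.81818 kg
Dose = 0.13 mcg/kg/min × 93.81818 kg = 12.19636 mcg/min
12.19636 mcg/min × 60 min/hr = 731.7818 mcg/hr
Concentration = 4 mg ÷ 183 mL = 0.02185792 mg/mL = 21.85792 mcg/mL
Rate = 731.7818 mcg/hr ÷ 21.85792 mcg/mL = 33.47902 mL/hr
Volume infused so far = 33.47902 mL/hr × 2.4 hr = 80.34964 mL
Volume remaining = 183 − 80.34964 = 102.6504 mL
New rate:
Dose = 0.09 mcg/kg/min × 93.81818 kg = 8.443636 mcg/min
8.443636 mcg/min × 60 min/hr = 506.6182 mcg/hr
Rate = 506.6182 mcg/hr ÷ 21.85792 mcg/mL = 23.17778 mL/hr
Time remaining = 102.6504 mL ÷ 23.17778 mL/hr = 4.428826 hr

4.4 hours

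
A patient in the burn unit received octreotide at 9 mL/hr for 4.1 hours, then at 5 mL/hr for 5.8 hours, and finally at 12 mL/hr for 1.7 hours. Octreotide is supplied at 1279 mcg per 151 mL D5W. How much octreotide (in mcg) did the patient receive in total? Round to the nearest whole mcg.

731 mcg

Concentration = 1279 mcg ÷ 151 mL = 8.470199 mcg/mL
Stage 1: 9 mL/hr × 4.1 hr = 36.9 mL → 36.9 mL × 8.470199 mcg/mL = 312.5503 mcg
Stage 2: 5 mL/hr × 5.8 hr = 29 mL → 29 mL × 8.470199 mcg/mL = 245.6358 mcg
Stage 3: 12 mL/hr × 1.7 hr = 20.4 mL → 20.4 mL × 8.470199 mcg/mL = 172.7921 mcg
Total = 312.5503 + 245.6358 + 172.7921 = 730.9781 mcg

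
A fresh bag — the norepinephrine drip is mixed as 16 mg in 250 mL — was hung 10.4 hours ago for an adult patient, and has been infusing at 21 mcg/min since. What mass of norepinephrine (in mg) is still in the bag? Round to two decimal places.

21 mcg/min × 60 min/hr = 1260 mcg/hr
Concentration = 16 mg ÷ 250 mL = 0.064 mg/mL = 64 mcg/mL
Rate = 1260 mcg/hr ÷ 64 mcg/mL = 19.6875 mL/hr
Volume infused = 19.6875 mL/hr × 10.4 hr = 204.75 mL
Volume remaining = 250 − 204.75 = 45.25 mL
Drug remaining = 45.25 mL × 64 mcg/mL = 2896 mcg = 2.896 mg

2.90 mg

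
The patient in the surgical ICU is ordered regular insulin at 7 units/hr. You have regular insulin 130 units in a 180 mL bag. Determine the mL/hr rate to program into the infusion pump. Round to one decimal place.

9.7 mL/hr

Concentration = 130 units ÷ 180 mL = 0.7222222 units/mL
Rate = 7 units/hr ÷ 0.7222222 units/mL = 9.692308 mL/hr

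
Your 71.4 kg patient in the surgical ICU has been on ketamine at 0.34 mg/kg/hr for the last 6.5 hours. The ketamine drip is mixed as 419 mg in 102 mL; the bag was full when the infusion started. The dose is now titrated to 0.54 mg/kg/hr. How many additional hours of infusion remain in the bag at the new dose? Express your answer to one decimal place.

6.8 hours

Initial rate:
Dose = 0.34 mg/kg/hr × 71.4 kg = 24.276 mg/hr
Concentration = 419 mg ÷ 102 mL = 4.107843 mg/mL
Rate = 24.276 mg/hr ÷ 4.107843 mg/mL = 5.909671 mL/hr
Volume infused so far = 5.909671 mL/hr × 6.5 hr = 38.41286 mL
Volume remaining = 102 − 38.41286 = 63.58714 mL
New rate:
Dose = 0.54 mg/kg/hr × 71.4 kg = 38.556 mg/hr
Rate = 38.556 mg/hr ÷ 4.107843 mg/mL = 9.385947 mL/hr
Time remaining = 63.58714 mL ÷ 9.385947 mL/hr = 6.774717 hr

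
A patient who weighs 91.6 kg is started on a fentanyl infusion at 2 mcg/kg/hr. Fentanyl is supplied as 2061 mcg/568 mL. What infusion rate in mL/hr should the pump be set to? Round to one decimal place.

Dose = 2 mcg/kg/hr × 91.6 kg = 183.2 mcg/hr
Concentration = 2061 mcg ÷ 568 mL = 3.628521 mcg/mL
Rate = 183.2 mcg/hr ÷ 3.628521 mcg/mL = 50.48889 mL/hr

50.5 mL/hr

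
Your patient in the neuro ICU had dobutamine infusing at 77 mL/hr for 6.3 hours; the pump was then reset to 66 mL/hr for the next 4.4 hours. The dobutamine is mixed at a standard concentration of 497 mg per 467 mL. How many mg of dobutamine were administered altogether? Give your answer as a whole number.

825 mg

Concentration = 497 mg ÷ 467 mL = 1.06424 mg/mL
Stage 1: 77 mL/hr × 6.3 hr = 485.1 mL → 485.1 mL × 1.06424 mg/mL = 516.2627 mg
Stage 2: 66 mL/hr × 4.4 hr = 290.4 mL → 290.4 mL × 1.06424 mg/mL = 309.0552 mg
Total = 516.2627 + 309.0552 = 825.318 mg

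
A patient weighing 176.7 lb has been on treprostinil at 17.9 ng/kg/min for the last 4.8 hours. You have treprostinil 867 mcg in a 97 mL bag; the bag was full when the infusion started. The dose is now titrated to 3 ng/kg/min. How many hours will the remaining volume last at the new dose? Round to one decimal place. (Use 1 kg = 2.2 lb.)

31.3 hours

Initial rate:
Weight = 176.7 lb ÷ 2.2 lb/kg = 80.31818 kg
Dose = 17.9 ng/kg/min × 80.31818 kg = 1437.695 ng/min
1437.695 ng/min × 60 min/hr = 86261.73 ng/hr
Concentration = 867 mcg ÷ 97 mL = 8.938144 mcg/mL = 8938.144 ng/mL
Rate = 86261.73 ng/hr ÷ 8938.144 ng/mL = 9.650966 mL/hr
Volume infused so far = 9.650966 mL/hr × 4.8 hr = 46.32464 mL
Volume remaining = 97 − 46.32464 = 50.67536 mL
New rate:
Dose = 3 ng/kg/min × 80.31818 kg = 240.9545 ng/min
240.9545 ng/min × 60 min/hr = 14457.27 ng/hr
Rate = 14457.27 ng/hr ÷ 8938.144 ng/mL = 1.61748 mL/hr
Time remaining = 50.67536 mL ÷ 1.61748 mL/hr = 31.32982 hr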